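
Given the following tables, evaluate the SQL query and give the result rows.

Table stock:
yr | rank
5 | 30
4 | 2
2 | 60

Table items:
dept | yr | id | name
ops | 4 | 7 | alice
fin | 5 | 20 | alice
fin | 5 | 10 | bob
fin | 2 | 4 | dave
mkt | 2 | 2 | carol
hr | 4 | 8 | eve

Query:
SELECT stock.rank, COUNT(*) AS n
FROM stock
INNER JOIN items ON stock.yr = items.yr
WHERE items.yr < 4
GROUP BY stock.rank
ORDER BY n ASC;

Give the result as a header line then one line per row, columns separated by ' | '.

After JOIN items (6 rows):
stock.yr | stock.rank | items.dept | items.yr | items.id | items.name
5 | 30 | fin | 5 | 20 | alice
5 | 30 | fin | 5 | 10 | bob
4 | 2 | ops | 4 | 7 | alice
4 | 2 | hr | 4 | 8 | eve
2 | 60 | fin | 2 | 4 | dave
2 | 60 | mkt | 2 | 2 | carol
After WHERE (2 rows):
stock.yr | stock.rank | items.dept | items.yr | items.id | items.name
2 | 60 | fin | 2 | 4 | dave
2 | 60 | mkt | 2 | 2 | carol
After GROUP BY (1 rows):
stock.rank | n
60 | 2
After ORDER BY (1 rows):
stock.rank | n
60 | 2

== RESULT ==
stock.rank | n
60 | 2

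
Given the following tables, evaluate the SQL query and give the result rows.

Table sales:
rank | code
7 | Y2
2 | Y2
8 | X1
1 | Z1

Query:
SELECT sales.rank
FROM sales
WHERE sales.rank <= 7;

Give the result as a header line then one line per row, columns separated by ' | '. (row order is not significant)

After WHERE (3 rows):
sales.rank | sales.code
7 | Y2
2 | Y2
1 | Z1
After SELECT (3 rows):
sales.rank
7
2
1

== RESULT ==
sales.rank
7
2
1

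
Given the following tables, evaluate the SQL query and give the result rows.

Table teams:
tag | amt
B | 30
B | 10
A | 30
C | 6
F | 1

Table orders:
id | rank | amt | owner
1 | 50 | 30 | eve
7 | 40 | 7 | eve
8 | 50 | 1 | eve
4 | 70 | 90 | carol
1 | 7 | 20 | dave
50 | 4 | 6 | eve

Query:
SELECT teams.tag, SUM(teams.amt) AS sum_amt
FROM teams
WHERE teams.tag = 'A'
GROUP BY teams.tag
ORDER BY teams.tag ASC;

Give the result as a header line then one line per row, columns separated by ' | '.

== RESULT ==
teams.tag | sum_amt
A | 30

Derivation:
After WHERE (1 rows):
teams.tag | teams.amt
A | 30
After GROUP BY (1 rows):
teams.tag | sum_amt
A | 30
After ORDER BY (1 rows):
teams.tag | sum_amt
A | 30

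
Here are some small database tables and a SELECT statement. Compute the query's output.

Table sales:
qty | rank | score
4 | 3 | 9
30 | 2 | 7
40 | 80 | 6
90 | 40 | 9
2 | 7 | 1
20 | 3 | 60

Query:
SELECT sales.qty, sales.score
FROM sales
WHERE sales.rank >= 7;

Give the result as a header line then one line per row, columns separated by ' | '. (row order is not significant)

== RESULT ==
sales.qty | sales.score
40 | 6
90 | 9
2 | 1

Derivation:
After WHERE (3 rows):
sales.qty | sales.rank | sales.score
40 | 80 | 6
90 | 40 | 9
2 | 7 | 1
After SELECT (3 rows):
sales.qty | sales.score
40 | 6
90 | 9
2 | 1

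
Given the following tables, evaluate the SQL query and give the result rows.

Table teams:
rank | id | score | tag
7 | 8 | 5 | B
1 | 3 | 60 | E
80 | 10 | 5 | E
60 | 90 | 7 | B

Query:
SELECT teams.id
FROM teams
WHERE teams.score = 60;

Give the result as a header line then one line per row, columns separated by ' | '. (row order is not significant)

== RESULT ==
teams.id
3

Derivation:
After WHERE (1 rows):
teams.rank | teams.id | teams.score | teams.tag
1 | 3 | 60 | E
After SELECT (1 rows):
teams.id
3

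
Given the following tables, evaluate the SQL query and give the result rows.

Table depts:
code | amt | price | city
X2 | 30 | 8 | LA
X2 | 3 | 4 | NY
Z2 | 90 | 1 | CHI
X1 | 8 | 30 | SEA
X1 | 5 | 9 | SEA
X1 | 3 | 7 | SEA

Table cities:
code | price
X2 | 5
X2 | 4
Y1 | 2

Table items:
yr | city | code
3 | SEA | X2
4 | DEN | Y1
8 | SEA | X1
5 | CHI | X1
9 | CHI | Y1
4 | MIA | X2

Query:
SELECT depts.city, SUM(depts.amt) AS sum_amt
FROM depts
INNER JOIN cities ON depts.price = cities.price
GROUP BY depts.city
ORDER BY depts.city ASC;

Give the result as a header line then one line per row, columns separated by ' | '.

After JOIN cities (1 rows):
depts.code | depts.amt | depts.price | depts.city | cities.code | cities.price
X2 | 3 | 4 | NY | X2 | 4
After GROUP BY (1 rows):
depts.city | sum_amt
NY | 3
After ORDER BY (1 rows):
depts.city | sum_amt
NY | 3

== RESULT ==
depts.city | sum_amt
NY | 3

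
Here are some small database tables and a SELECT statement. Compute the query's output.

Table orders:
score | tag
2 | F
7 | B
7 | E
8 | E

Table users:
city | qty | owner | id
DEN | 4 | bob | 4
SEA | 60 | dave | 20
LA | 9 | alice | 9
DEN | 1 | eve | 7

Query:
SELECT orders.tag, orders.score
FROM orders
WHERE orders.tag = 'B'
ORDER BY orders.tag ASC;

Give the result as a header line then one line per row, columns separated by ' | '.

After WHERE (1 rows):
orders.score | orders.tag
7 | B
After SELECT (1 rows):
orders.tag | orders.score
B | 7
After ORDER BY (1 rows):
orders.tag | orders.score
B | 7

== RESULT ==
orders.tag | orders.score
B | 7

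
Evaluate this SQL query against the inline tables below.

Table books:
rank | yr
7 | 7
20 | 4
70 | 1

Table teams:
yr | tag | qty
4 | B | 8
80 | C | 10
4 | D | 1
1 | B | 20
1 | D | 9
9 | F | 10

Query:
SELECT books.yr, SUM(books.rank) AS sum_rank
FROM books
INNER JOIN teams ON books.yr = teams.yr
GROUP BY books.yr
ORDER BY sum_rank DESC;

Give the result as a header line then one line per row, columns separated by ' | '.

After JOIN teams (4 rows):
books.rank | books.yr | teams.yr | teams.tag | teams.qty
20 | 4 | 4 | B | 8
20 | 4 | 4 | D | 1
70 | 1 | 1 | B | 20
70 | 1 | 1 | D | 9
After GROUP BY (2 rows):
books.yr | sum_rank
4 | 40
1 | 140
After ORDER BY (2 rows):
books.yr | sum_rank
1 | 140
4 | 40

== RESULT ==
books.yr | sum_rank
1 | 140
4 | 40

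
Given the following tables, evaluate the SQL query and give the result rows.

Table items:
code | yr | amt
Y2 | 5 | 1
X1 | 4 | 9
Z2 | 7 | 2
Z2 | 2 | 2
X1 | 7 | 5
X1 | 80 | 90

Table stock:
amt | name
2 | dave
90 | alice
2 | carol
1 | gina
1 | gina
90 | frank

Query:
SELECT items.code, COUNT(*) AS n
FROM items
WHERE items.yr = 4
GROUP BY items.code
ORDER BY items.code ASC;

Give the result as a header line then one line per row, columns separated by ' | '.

== RESULT ==
items.code | n
X1 | 1

Derivation:
After WHERE (1 rows):
items.code | items.yr | items.amt
X1 | 4 | 9
After GROUP BY (1 rows):
items.code | n
X1 | 1
After ORDER BY (1 rows):
items.code | n
X1 | 1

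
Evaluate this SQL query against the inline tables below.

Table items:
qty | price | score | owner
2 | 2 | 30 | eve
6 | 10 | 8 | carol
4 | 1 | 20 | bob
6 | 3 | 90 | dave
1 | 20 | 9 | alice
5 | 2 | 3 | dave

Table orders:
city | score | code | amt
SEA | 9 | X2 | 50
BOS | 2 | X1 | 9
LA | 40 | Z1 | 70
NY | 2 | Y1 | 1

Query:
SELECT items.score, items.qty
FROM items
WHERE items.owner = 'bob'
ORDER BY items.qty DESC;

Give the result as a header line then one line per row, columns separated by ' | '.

After WHERE (1 rows):
items.qty | items.price | items.score | items.owner
4 | 1 | 20 | bob
After SELECT (1 rows):
items.score | items.qty
20 | 4
After ORDER BY (1 rows):
items.score | items.qty
20 | 4

== RESULT ==
items.score | items.qty
20 | 4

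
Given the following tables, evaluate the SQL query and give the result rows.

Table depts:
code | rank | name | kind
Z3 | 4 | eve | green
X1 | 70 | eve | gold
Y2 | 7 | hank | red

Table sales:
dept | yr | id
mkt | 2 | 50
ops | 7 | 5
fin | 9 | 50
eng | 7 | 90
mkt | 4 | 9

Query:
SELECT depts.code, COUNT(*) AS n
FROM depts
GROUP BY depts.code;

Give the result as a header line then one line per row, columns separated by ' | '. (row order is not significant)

== RESULT ==
depts.code | n
Z3 | 1
X1 | 1
Y2 | 1

Derivation:
After GROUP BY (3 rows):
depts.code | n
Z3 | 1
X1 | 1
Y2 | 1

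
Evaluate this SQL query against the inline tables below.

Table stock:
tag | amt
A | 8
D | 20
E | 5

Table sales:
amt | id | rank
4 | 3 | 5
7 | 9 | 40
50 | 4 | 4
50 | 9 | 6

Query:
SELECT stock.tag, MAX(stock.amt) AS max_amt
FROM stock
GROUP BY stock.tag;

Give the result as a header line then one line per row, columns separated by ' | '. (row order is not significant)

== RESULT ==
stock.tag | max_amt
A | 8
D | 20
E | 5

Derivation:
After GROUP BY (3 rows):
stock.tag | max_amt
A | 8
D | 20
E | 5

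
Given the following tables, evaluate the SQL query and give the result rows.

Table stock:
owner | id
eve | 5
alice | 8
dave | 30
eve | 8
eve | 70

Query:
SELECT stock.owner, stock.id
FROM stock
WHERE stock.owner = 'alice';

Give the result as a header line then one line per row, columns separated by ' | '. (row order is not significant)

== RESULT ==
stock.owner | stock.id
alice | 8

Derivation:
After WHERE (1 rows):
stock.owner | stock.id
alice | 8
After SELECT (1 rows):
stock.owner | stock.id
alice | 8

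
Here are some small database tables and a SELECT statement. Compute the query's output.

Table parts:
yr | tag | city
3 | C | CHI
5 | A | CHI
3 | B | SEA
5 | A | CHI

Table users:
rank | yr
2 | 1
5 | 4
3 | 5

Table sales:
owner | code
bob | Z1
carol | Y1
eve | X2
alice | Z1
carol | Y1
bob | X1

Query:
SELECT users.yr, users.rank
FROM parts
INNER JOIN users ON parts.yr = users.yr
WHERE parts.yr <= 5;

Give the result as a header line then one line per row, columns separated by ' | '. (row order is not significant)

After JOIN users (2 rows):
parts.yr | parts.tag | parts.city | users.rank | users.yr
5 | A | CHI | 3 | 5
5 | A | CHI | 3 | 5
After WHERE (2 rows):
parts.yr | parts.tag | parts.city | users.rank | users.yr
5 | A | CHI | 3 | 5
5 | A | CHI | 3 | 5
After SELECT (2 rows):
users.yr | users.rank
5 | 3
5 | 3

== RESULT ==
users.yr | users.rank
5 | 3
5 | 3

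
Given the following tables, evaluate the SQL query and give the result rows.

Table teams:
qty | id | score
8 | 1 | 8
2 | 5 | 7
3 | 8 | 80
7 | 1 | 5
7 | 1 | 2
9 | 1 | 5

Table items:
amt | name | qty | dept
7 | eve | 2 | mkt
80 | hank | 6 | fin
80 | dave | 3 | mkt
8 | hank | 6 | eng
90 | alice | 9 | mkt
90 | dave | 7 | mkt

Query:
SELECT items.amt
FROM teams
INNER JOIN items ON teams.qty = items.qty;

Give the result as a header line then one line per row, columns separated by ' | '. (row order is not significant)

== RESULT ==
items.amt
7
80
90
90
90

Derivation:
After JOIN items (5 rows):
teams.qty | teams.id | teams.score | items.amt | items.name | items.qty | items.dept
2 | 5 | 7 | 7 | eve | 2 | mkt
3 | 8 | 80 | 80 | dave | 3 | mkt
7 | 1 | 5 | 90 | dave | 7 | mkt
7 | 1 | 2 | 90 | dave | 7 | mkt
9 | 1 | 5 | 90 | alice | 9 | mkt
After SELECT (5 rows):
items.amt
7
80
90
90
90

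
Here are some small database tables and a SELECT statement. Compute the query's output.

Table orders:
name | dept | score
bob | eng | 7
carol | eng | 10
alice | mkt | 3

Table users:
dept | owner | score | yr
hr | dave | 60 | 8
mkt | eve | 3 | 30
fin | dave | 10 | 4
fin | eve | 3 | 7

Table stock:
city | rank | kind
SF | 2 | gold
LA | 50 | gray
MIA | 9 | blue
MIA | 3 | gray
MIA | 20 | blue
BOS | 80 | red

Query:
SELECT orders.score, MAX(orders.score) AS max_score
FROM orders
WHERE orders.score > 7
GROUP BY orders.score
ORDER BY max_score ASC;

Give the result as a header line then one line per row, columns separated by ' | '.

== RESULT ==
orders.score | max_score
10 | 10

Derivation:
After WHERE (1 rows):
orders.name | orders.dept | orders.score
carol | eng | 10
After GROUP BY (1 rows):
orders.score | max_score
10 | 10
After ORDER BY (1 rows):
orders.score | max_score
10 | 10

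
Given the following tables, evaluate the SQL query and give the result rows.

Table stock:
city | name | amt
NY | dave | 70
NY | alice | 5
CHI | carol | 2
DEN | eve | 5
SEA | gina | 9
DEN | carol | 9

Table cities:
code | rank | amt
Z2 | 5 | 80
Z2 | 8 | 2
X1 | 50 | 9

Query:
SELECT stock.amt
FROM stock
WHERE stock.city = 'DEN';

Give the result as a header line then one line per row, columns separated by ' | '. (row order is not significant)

After WHERE (2 rows):
stock.city | stock.name | stock.amt
DEN | eve | 5
DEN | carol | 9
After SELECT (2 rows):
stock.amt
5
9

== RESULT ==
stock.amt
5
9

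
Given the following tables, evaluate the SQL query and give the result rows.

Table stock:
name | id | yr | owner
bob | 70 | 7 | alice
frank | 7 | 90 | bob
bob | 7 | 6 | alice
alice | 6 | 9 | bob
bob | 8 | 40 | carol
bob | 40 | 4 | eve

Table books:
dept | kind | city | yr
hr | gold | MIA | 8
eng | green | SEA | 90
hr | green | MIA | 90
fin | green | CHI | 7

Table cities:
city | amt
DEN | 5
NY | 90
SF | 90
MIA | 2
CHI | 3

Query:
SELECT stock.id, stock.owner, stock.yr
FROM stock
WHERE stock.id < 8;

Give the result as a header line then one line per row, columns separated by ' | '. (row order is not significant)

== RESULT ==
stock.id | stock.owner | stock.yr
7 | bob | 90
7 | alice | 6
6 | bob | 9

Derivation:
After WHERE (3 rows):
stock.name | stock.id | stock.yr | stock.owner
frank | 7 | 90 | bob
bob | 7 | 6 | alice
alice | 6 | 9 | bob
After SELECT (3 rows):
stock.id | stock.owner | stock.yr
7 | bob | 90
7 | alice | 6
6 | bob | 9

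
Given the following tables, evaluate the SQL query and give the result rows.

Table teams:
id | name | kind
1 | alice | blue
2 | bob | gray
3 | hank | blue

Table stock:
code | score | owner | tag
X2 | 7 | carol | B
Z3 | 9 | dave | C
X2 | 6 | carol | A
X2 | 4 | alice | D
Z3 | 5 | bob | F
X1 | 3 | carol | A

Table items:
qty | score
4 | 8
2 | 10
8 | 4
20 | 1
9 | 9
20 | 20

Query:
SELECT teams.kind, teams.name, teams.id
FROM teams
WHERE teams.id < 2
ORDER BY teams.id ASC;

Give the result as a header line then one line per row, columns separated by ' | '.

== RESULT ==
teams.kind | teams.name | teams.id
blue | alice | 1

Derivation:
After WHERE (1 rows):
teams.id | teams.name | teams.kind
1 | alice | blue
After SELECT (1 rows):
teams.kind | teams.name | teams.id
blue | alice | 1
After ORDER BY (1 rows):
teams.kind | teams.name | teams.id
blue | alice | 1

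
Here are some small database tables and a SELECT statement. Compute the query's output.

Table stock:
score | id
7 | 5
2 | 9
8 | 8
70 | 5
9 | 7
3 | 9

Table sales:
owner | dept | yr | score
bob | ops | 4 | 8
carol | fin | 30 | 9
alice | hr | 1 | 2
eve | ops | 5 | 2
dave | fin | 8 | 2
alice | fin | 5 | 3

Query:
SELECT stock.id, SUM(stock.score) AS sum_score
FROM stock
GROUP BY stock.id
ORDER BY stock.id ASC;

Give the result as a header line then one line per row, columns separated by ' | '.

After GROUP BY (4 rows):
stock.id | sum_score
5 | 77
9 | 5
8 | 8
7 | 9
After ORDER BY (4 rows):
stock.id | sum_score
5 | 77
7 | 9
8 | 8
9 | 5

== RESULT ==
stock.id | sum_score
5 | 77
7 | 9
8 | 8
9 | 5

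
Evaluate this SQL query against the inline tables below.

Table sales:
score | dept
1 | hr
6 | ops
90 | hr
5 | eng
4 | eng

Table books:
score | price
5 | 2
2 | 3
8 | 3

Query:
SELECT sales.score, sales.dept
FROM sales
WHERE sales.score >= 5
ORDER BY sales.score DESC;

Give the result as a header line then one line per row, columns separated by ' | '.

After WHERE (3 rows):
sales.score | sales.dept
6 | ops
90 | hr
5 | eng
After SELECT (3 rows):
sales.score | sales.dept
6 | ops
90 | hr
5 | eng
After ORDER BY (3 rows):
sales.score | sales.dept
90 | hr
6 | ops
5 | eng

== RESULT ==
sales.score | sales.dept
90 | hr
6 | ops
5 | eng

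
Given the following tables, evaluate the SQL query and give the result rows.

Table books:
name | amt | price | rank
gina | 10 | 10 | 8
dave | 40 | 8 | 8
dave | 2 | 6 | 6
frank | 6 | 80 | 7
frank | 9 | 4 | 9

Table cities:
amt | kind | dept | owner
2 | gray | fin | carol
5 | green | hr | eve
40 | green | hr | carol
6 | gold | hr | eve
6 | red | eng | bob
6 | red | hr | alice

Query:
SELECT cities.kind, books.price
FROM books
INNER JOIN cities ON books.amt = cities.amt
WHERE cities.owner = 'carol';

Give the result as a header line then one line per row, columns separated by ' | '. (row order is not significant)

After JOIN cities (5 rows):
books.name | books.amt | books.price | books.rank | cities.amt | cities.kind | cities.dept | cities.owner
dave | 40 | 8 | 8 | 40 | green | hr | carol
dave | 2 | 6 | 6 | 2 | gray | fin | carol
frank | 6 | 80 | 7 | 6 | gold | hr | eve
frank | 6 | 80 | 7 | 6 | red | eng | bob
frank | 6 | 80 | 7 | 6 | red | hr | alice
After WHERE (2 rows):
books.name | books.amt | books.price | books.rank | cities.amt | cities.kind | cities.dept | cities.owner
dave | 40 | 8 | 8 | 40 | green | hr | carol
dave | 2 | 6 | 6 | 2 | gray | fin | carol
After SELECT (2 rows):
cities.kind | books.price
green | 8
gray | 6

== RESULT ==
cities.kind | books.price
green | 8
gray | 6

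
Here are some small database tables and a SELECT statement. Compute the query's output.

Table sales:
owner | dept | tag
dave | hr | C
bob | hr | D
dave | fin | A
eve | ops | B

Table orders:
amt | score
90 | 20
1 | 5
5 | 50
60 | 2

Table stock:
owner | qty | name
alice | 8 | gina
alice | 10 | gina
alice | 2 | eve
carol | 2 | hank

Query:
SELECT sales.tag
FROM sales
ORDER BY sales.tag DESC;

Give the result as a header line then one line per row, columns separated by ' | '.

After SELECT (4 rows):
sales.tag
C
D
A
B
After ORDER BY (4 rows):
sales.tag
D
C
B
A

== RESULT ==
sales.tag
D
C
B
A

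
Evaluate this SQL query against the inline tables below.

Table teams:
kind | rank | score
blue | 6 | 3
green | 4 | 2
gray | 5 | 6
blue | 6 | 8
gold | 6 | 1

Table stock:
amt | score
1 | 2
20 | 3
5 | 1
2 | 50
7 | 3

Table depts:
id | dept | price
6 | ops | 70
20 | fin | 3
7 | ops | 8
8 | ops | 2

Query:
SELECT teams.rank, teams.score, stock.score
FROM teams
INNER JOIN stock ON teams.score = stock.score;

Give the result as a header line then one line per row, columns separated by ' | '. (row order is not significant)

== RESULT ==
teams.rank | teams.score | stock.score
6 | 3 | 3
6 | 3 | 3
4 | 2 | 2
6 | 1 | 1

Derivation:
After JOIN stock (4 rows):
teams.kind | teams.rank | teams.score | stock.amt | stock.score
blue | 6 | 3 | 20 | 3
blue | 6 | 3 | 7 | 3
green | 4 | 2 | 1 | 2
gold | 6 | 1 | 5 | 1
After SELECT (4 rows):
teams.rank | teams.score | stock.score
6 | 3 | 3
6 | 3 | 3
4 | 2 | 2
6 | 1 | 1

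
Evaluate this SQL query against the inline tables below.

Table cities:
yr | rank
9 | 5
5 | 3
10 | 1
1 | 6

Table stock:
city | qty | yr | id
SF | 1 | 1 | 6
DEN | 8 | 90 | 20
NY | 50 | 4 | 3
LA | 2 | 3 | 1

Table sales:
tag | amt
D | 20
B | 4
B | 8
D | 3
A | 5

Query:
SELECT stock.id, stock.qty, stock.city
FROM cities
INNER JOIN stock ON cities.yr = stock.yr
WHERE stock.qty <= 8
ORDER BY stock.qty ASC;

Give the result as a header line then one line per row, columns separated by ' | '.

== RESULT ==
stock.id | stock.qty | stock.city
6 | 1 | SF

Derivation:
After JOIN stock (1 rows):
cities.yr | cities.rank | stock.city | stock.qty | stock.yr | stock.id
1 | 6 | SF | 1 | 1 | 6
After WHERE (1 rows):
cities.yr | cities.rank | stock.city | stock.qty | stock.yr | stock.id
1 | 6 | SF | 1 | 1 | 6
After SELECT (1 rows):
stock.id | stock.qty | stock.city
6 | 1 | SF
After ORDER BY (1 rows):
stock.id | stock.qty | stock.city
6 | 1 | SF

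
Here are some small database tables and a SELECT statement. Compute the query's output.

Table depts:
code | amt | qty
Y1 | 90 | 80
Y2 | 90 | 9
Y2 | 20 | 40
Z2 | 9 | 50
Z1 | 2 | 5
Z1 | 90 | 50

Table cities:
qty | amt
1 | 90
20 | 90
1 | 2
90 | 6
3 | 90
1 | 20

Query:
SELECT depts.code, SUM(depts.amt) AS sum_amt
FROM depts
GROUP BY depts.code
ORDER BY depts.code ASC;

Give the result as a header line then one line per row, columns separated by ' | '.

After GROUP BY (4 rows):
depts.code | sum_amt
Y1 | 90
Y2 | 110
Z2 | 9
Z1 | 92
After ORDER BY (4 rows):
depts.code | sum_amt
Y1 | 90
Y2 | 110
Z1 | 92
Z2 | 9

== RESULT ==
depts.code | sum_amt
Y1 | 90
Y2 | 110
Z1 | 92
Z2 | 9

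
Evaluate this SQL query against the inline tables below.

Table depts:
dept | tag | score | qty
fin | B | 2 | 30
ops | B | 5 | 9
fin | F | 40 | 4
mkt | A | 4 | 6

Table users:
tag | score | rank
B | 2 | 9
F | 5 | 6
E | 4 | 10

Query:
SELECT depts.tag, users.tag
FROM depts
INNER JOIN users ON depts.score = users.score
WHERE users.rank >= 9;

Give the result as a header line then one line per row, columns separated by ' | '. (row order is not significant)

== RESULT ==
depts.tag | users.tag
B | B
A | E

Derivation:
After JOIN users (3 rows):
depts.dept | depts.tag | depts.score | depts.qty | users.tag | users.score | users.rank
fin | B | 2 | 30 | B | 2 | 9
ops | B | 5 | 9 | F | 5 | 6
mkt | A | 4 | 6 | E | 4 | 10
After WHERE (2 rows):
depts.dept | depts.tag | depts.score | depts.qty | users.tag | users.score | users.rank
fin | B | 2 | 30 | B | 2 | 9
mkt | A | 4 | 6 | E | 4 | 10
After SELECT (2 rows):
depts.tag | users.tag
B | B
A | E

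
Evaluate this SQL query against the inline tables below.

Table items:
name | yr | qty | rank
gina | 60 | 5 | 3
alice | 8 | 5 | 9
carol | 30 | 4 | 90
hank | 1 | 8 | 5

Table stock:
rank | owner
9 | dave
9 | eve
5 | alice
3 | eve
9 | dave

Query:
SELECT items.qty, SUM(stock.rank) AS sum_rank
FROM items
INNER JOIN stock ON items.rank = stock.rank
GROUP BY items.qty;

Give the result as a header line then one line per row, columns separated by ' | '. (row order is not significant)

== RESULT ==
items.qty | sum_rank
5 | 30
8 | 5

Derivation:
After JOIN stock (5 rows):
items.name | items.yr | items.qty | items.rank | stock.rank | stock.owner
gina | 60 | 5 | 3 | 3 | eve
alice | 8 | 5 | 9 | 9 | dave
alice | 8 | 5 | 9 | 9 | eve
alice | 8 | 5 | 9 | 9 | dave
hank | 1 | 8 | 5 | 5 | alice
After GROUP BY (2 rows):
items.qty | sum_rank
5 | 30
8 | 5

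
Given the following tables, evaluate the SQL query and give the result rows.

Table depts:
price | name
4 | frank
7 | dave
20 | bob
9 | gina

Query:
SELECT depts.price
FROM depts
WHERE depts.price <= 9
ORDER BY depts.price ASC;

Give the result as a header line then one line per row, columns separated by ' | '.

== RESULT ==
depts.price
4
7
9

Derivation:
After WHERE (3 rows):
depts.price | depts.name
4 | frank
7 | dave
9 | gina
After SELECT (3 rows):
depts.price
4
7
9
After ORDER BY (3 rows):
depts.price
4
7
9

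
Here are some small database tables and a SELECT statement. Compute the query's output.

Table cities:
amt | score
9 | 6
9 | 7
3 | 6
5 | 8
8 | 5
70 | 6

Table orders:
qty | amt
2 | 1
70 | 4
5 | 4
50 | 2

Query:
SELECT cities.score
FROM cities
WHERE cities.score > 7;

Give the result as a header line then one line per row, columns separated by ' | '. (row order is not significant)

== RESULT ==
cities.score
8

Derivation:
After WHERE (1 rows):
cities.amt | cities.score
5 | 8
After SELECT (1 rows):
cities.score
8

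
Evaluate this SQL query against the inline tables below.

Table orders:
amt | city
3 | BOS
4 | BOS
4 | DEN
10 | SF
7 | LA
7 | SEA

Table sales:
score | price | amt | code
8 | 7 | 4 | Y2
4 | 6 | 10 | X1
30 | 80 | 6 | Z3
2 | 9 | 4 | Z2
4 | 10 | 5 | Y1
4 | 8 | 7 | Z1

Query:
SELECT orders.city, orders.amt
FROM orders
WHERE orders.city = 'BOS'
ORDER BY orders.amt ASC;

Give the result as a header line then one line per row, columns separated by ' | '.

After WHERE (2 rows):
orders.amt | orders.city
3 | BOS
4 | BOS
After SELECT (2 rows):
orders.city | orders.amt
BOS | 3
BOS | 4
After ORDER BY (2 rows):
orders.city | orders.amt
BOS | 3
BOS | 4

== RESULT ==
orders.city | orders.amt
BOS | 3
BOS | 4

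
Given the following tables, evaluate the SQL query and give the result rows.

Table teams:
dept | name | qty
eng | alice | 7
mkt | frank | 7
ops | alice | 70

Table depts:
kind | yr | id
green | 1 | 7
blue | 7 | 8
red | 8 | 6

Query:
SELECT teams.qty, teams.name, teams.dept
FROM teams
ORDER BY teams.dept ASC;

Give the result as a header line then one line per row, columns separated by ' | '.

After SELECT (3 rows):
teams.qty | teams.name | teams.dept
7 | alice | eng
7 | frank | mkt
70 | alice | ops
After ORDER BY (3 rows):
teams.qty | teams.name | teams.dept
7 | alice | eng
7 | frank | mkt
70 | alice | ops

== RESULT ==
teams.qty | teams.name | teams.dept
7 | alice | eng
7 | frank | mkt
70 | alice | ops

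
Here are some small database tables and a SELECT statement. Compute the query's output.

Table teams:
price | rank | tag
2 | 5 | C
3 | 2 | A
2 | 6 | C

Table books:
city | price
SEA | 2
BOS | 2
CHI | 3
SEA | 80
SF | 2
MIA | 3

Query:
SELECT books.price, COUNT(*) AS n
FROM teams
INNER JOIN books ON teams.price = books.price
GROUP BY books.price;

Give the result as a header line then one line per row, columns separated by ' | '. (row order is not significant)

After JOIN books (8 rows):
teams.price | teams.rank | teams.tag | books.city | books.price
2 | 5 | C | SEA | 2
2 | 5 | C | BOS | 2
2 | 5 | C | SF | 2
3 | 2 | A | CHI | 3
3 | 2 | A | MIA | 3
2 | 6 | C | SEA | 2
2 | 6 | C | BOS | 2
2 | 6 | C | SF | 2
After GROUP BY (2 rows):
books.price | n
2 | 6
3 | 2

== RESULT ==
books.price | n
2 | 6
3 | 2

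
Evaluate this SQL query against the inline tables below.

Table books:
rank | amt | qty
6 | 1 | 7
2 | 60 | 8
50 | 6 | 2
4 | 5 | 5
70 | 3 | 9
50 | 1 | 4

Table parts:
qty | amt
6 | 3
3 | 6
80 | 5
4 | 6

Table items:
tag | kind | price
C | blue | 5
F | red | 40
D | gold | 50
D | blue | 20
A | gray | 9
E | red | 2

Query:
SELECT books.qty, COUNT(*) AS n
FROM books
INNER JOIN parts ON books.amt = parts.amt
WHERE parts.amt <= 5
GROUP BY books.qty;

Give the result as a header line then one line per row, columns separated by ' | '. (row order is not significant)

After JOIN parts (4 rows):
books.rank | books.amt | books.qty | parts.qty | parts.amt
50 | 6 | 2 | 3 | 6
50 | 6 | 2 | 4 | 6
4 | 5 | 5 | 80 | 5
70 | 3 | 9 | 6 | 3
After WHERE (2 rows):
books.rank | books.amt | books.qty | parts.qty | parts.amt
4 | 5 | 5 | 80 | 5
70 | 3 | 9 | 6 | 3
After GROUP BY (2 rows):
books.qty | n
5 | 1
9 | 1

== RESULT ==
books.qty | n
5 | 1
9 | 1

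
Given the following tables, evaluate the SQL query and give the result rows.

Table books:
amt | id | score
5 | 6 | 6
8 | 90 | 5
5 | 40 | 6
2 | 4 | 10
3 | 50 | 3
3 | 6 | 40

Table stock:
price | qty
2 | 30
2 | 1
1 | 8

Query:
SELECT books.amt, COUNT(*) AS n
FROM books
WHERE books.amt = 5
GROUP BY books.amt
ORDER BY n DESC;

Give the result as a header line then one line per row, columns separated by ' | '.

After WHERE (2 rows):
books.amt | books.id | books.score
5 | 6 | 6
5 | 40 | 6
After GROUP BY (1 rows):
books.amt | n
5 | 2
After ORDER BY (1 rows):
books.amt | n
5 | 2

== RESULT ==
books.amt | n
5 | 2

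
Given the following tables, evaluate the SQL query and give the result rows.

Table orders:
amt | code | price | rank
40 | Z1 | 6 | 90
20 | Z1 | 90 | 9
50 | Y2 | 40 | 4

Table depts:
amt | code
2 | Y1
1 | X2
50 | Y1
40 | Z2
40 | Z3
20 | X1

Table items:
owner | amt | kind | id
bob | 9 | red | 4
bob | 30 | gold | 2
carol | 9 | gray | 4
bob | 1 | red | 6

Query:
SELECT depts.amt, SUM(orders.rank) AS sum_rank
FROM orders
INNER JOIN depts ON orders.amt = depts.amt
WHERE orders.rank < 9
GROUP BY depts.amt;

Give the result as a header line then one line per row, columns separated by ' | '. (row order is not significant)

== RESULT ==
depts.amt | sum_rank
50 | 4

Derivation:
After JOIN depts (4 rows):
orders.amt | orders.code | orders.price | orders.rank | depts.amt | depts.code
40 | Z1 | 6 | 90 | 40 | Z2
40 | Z1 | 6 | 90 | 40 | Z3
20 | Z1 | 90 | 9 | 20 | X1
50 | Y2 | 40 | 4 | 50 | Y1
After WHERE (1 rows):
orders.amt | orders.code | orders.price | orders.rank | depts.amt | depts.code
50 | Y2 | 40 | 4 | 50 | Y1
After GROUP BY (1 rows):
depts.amt | sum_rank
50 | 4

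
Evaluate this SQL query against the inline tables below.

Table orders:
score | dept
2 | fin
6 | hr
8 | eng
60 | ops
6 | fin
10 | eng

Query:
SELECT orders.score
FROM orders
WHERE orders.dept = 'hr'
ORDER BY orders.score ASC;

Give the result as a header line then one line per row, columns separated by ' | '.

== RESULT ==
orders.score
6

Derivation:
After WHERE (1 rows):
orders.score | orders.dept
6 | hr
After SELECT (1 rows):
orders.score
6
After ORDER BY (1 rows):
orders.score
6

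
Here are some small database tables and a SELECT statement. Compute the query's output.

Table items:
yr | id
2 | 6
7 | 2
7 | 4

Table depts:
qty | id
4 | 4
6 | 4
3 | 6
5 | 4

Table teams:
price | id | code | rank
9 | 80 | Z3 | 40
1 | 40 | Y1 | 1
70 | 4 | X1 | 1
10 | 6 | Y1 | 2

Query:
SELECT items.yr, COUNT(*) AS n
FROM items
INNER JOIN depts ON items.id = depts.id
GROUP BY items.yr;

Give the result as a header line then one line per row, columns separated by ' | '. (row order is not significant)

After JOIN depts (4 rows):
items.yr | items.id | depts.qty | depts.id
2 | 6 | 3 | 6
7 | 4 | 4 | 4
7 | 4 | 6 | 4
7 | 4 | 5 | 4
After GROUP BY (2 rows):
items.yr | n
2 | 1
7 | 3

== RESULT ==
items.yr | n
2 | 1
7 | 3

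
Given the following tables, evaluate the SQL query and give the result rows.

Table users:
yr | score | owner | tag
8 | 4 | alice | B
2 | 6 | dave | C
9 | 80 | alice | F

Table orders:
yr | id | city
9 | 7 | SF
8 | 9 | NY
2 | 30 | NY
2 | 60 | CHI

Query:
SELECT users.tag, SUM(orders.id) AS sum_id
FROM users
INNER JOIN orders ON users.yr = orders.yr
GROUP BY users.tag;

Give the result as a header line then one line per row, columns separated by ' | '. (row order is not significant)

== RESULT ==
users.tag | sum_id
B | 9
C | 90
F | 7

Derivation:
After JOIN orders (4 rows):
users.yr | users.score | users.owner | users.tag | orders.yr | orders.id | orders.city
8 | 4 | alice | B | 8 | 9 | NY
2 | 6 | dave | C | 2 | 30 | NY
2 | 6 | dave | C | 2 | 60 | CHI
9 | 80 | alice | F | 9 | 7 | SF
After GROUP BY (3 rows):
users.tag | sum_id
B | 9
C | 90
F | 7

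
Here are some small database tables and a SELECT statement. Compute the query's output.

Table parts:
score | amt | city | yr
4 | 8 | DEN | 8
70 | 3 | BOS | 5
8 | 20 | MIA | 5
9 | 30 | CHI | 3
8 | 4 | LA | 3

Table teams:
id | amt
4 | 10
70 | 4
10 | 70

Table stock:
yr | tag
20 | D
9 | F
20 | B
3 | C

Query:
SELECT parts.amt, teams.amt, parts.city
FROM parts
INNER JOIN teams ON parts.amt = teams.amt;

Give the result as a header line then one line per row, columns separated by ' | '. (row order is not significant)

== RESULT ==
parts.amt | teams.amt | parts.city
4 | 4 | LA

Derivation:
After JOIN teams (1 rows):
parts.score | parts.amt | parts.city | parts.yr | teams.id | teams.amt
8 | 4 | LA | 3 | 70 | 4
After SELECT (1 rows):
parts.amt | teams.amt | parts.city
4 | 4 | LA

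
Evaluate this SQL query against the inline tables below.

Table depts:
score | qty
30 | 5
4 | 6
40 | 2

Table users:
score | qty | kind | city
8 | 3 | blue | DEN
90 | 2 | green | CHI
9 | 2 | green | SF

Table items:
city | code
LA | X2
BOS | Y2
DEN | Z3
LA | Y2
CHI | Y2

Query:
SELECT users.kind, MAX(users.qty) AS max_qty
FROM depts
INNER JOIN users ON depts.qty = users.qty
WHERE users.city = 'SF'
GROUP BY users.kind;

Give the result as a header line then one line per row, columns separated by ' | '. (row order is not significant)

== RESULT ==
users.kind | max_qty
green | 2

Derivation:
After JOIN users (2 rows):
depts.score | depts.qty | users.score | users.qty | users.kind | users.city
40 | 2 | 90 | 2 | green | CHI
40 | 2 | 9 | 2 | green | SF
After WHERE (1 rows):
depts.score | depts.qty | users.score | users.qty | users.kind | users.city
40 | 2 | 9 | 2 | green | SF
After GROUP BY (1 rows):
users.kind | max_qty
green | 2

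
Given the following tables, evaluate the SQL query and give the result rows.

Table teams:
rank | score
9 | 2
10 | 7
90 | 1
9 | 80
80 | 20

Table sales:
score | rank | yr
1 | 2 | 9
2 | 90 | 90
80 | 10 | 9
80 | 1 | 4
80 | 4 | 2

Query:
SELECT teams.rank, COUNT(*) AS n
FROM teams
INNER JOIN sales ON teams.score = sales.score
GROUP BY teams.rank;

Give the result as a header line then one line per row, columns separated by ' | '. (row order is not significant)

After JOIN sales (5 rows):
teams.rank | teams.score | sales.score | sales.rank | sales.yr
9 | 2 | 2 | 90 | 90
90 | 1 | 1 | 2 | 9
9 | 80 | 80 | 10 | 9
9 | 80 | 80 | 1 | 4
9 | 80 | 80 | 4 | 2
After GROUP BY (2 rows):
teams.rank | n
9 | 4
90 | 1

== RESULT ==
teams.rank | n
9 | 4
90 | 1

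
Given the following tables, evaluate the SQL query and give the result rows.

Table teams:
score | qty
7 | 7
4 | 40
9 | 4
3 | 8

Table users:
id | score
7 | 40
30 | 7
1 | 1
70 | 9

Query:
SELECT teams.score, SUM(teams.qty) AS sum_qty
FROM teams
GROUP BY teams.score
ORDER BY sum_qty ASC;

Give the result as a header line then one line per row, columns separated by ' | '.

== RESULT ==
teams.score | sum_qty
9 | 4
7 | 7
3 | 8
4 | 40

Derivation:
After GROUP BY (4 rows):
teams.score | sum_qty
7 | 7
4 | 40
9 | 4
3 | 8
After ORDER BY (4 rows):
teams.score | sum_qty
9 | 4
7 | 7
3 | 8
4 | 40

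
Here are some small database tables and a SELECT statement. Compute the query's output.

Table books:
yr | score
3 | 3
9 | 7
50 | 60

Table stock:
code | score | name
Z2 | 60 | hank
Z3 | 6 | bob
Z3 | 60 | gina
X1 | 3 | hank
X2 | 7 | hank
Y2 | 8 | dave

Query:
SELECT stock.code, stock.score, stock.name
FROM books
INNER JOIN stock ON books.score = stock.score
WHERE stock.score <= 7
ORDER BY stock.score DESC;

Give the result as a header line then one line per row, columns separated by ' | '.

== RESULT ==
stock.code | stock.score | stock.name
X2 | 7 | hank
X1 | 3 | hank

Derivation:
After JOIN stock (4 rows):
books.yr | books.score | stock.code | stock.score | stock.name
3 | 3 | X1 | 3 | hank
9 | 7 | X2 | 7 | hank
50 | 60 | Z2 | 60 | hank
50 | 60 | Z3 | 60 | gina
After WHERE (2 rows):
books.yr | books.score | stock.code | stock.score | stock.name
3 | 3 | X1 | 3 | hank
9 | 7 | X2 | 7 | hank
After SELECT (2 rows):
stock.code | stock.score | stock.name
X1 | 3 | hank
X2 | 7 | hank
After ORDER BY (2 rows):
stock.code | stock.score | stock.name
X2 | 7 | hank
X1 | 3 | hank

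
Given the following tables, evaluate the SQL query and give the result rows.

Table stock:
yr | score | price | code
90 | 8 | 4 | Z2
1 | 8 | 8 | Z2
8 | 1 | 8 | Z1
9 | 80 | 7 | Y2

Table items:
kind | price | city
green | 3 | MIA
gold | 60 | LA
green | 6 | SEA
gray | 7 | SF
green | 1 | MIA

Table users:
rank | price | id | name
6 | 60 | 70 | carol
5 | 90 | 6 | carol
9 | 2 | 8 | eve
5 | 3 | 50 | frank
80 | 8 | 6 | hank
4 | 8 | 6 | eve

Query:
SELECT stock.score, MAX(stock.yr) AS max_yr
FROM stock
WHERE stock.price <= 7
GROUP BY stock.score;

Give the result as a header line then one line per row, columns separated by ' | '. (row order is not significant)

After WHERE (2 rows):
stock.yr | stock.score | stock.price | stock.code
90 | 8 | 4 | Z2
9 | 80 | 7 | Y2
After GROUP BY (2 rows):
stock.score | max_yr
8 | 90
80 | 9

== RESULT ==
stock.score | max_yr
8 | 90
80 | 9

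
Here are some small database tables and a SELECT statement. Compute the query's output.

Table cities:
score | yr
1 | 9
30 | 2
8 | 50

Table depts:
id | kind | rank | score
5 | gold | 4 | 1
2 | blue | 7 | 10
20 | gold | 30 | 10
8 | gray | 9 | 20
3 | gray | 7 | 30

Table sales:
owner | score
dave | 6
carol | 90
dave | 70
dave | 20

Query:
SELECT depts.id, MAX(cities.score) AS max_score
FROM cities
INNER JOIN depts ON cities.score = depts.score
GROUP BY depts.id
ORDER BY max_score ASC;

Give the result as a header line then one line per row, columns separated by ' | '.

After JOIN depts (2 rows):
cities.score | cities.yr | depts.id | depts.kind | depts.rank | depts.score
1 | 9 | 5 | gold | 4 | 1
30 | 2 | 3 | gray | 7 | 30
After GROUP BY (2 rows):
depts.id | max_score
5 | 1
3 | 30
After ORDER BY (2 rows):
depts.id | max_score
5 | 1
3 | 30

== RESULT ==
depts.id | max_score
5 | 1
3 | 30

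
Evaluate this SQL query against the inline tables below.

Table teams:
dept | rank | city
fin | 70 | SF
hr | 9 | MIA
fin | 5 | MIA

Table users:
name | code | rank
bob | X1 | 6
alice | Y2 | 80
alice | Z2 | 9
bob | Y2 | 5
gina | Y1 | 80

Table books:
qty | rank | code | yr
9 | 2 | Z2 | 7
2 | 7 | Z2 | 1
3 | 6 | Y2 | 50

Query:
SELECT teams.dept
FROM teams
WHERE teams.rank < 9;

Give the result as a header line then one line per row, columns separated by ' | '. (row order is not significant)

== RESULT ==
teams.dept
fin

Derivation:
After WHERE (1 rows):
teams.dept | teams.rank | teams.city
fin | 5 | MIA
After SELECT (1 rows):
teams.dept
fin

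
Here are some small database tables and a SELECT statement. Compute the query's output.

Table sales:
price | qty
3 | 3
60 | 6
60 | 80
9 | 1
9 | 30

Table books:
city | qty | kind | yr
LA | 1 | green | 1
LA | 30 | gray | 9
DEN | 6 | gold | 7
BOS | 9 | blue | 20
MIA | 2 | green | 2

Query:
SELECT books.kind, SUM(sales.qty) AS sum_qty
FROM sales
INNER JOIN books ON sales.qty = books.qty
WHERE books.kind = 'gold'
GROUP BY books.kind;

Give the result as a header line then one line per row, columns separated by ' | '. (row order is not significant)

== RESULT ==
books.kind | sum_qty
gold | 6

Derivation:
After JOIN books (3 rows):
sales.price | sales.qty | books.city | books.qty | books.kind | books.yr
60 | 6 | DEN | 6 | gold | 7
9 | 1 | LA | 1 | green | 1
9 | 30 | LA | 30 | gray | 9
After WHERE (1 rows):
sales.price | sales.qty | books.city | books.qty | books.kind | books.yr
60 | 6 | DEN | 6 | gold | 7
After GROUP BY (1 rows):
books.kind | sum_qty
gold | 6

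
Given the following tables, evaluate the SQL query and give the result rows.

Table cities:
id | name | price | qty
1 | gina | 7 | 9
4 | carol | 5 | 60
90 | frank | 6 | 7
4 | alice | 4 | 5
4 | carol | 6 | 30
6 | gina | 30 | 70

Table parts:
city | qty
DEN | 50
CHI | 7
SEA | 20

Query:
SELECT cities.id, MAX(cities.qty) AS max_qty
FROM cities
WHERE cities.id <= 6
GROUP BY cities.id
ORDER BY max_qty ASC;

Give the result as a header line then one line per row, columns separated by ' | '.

== RESULT ==
cities.id | max_qty
1 | 9
4 | 60
6 | 70

Derivation:
After WHERE (5 rows):
cities.id | cities.name | cities.price | cities.qty
1 | gina | 7 | 9
4 | carol | 5 | 60
4 | alice | 4 | 5
4 | carol | 6 | 30
6 | gina | 30 | 70
After GROUP BY (3 rows):
cities.id | max_qty
1 | 9
4 | 60
6 | 70
After ORDER BY (3 rows):
cities.id | max_qty
1 | 9
4 | 60
6 | 70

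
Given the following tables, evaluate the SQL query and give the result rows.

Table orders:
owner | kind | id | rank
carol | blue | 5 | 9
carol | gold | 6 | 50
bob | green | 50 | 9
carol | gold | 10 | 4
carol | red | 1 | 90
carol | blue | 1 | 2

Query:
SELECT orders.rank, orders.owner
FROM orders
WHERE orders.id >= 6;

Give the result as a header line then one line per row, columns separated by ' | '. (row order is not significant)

After WHERE (3 rows):
orders.owner | orders.kind | orders.id | orders.rank
carol | gold | 6 | 50
bob | green | 50 | 9
carol | gold | 10 | 4
After SELECT (3 rows):
orders.rank | orders.owner
50 | carol
9 | bob
4 | carol

== RESULT ==
orders.rank | orders.owner
50 | carol
9 | bob
4 | carol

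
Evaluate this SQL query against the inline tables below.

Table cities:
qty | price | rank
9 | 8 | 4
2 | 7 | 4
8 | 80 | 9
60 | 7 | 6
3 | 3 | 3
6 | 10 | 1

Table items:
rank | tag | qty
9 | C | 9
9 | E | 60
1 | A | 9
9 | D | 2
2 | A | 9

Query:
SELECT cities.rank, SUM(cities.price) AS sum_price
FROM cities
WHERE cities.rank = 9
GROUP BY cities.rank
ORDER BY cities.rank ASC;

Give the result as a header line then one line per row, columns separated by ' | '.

After WHERE (1 rows):
cities.qty | cities.price | cities.rank
8 | 80 | 9
After GROUP BY (1 rows):
cities.rank | sum_price
9 | 80
After ORDER BY (1 rows):
cities.rank | sum_price
9 | 80

== RESULT ==
cities.rank | sum_price
9 | 80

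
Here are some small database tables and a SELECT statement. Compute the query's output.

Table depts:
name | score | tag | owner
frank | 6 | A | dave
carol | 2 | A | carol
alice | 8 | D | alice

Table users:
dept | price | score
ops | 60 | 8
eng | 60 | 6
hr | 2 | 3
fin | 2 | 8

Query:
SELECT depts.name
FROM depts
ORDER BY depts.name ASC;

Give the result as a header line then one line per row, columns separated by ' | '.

After SELECT (3 rows):
depts.name
frank
carol
alice
After ORDER BY (3 rows):
depts.name
alice
carol
frank

== RESULT ==
depts.name
alice
carol
frank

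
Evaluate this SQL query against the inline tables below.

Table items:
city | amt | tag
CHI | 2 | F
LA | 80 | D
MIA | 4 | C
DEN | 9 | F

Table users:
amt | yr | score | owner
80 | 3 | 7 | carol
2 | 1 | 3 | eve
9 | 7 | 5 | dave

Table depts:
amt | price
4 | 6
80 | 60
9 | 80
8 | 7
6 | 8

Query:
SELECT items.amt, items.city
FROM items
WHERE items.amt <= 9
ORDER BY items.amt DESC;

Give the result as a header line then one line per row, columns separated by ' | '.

After WHERE (3 rows):
items.city | items.amt | items.tag
CHI | 2 | F
MIA | 4 | C
DEN | 9 | F
After SELECT (3 rows):
items.amt | items.city
2 | CHI
4 | MIA
9 | DEN
After ORDER BY (3 rows):
items.amt | items.city
9 | DEN
4 | MIA
2 | CHI

== RESULT ==
items.amt | items.city
9 | DEN
4 | MIA
2 | CHI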